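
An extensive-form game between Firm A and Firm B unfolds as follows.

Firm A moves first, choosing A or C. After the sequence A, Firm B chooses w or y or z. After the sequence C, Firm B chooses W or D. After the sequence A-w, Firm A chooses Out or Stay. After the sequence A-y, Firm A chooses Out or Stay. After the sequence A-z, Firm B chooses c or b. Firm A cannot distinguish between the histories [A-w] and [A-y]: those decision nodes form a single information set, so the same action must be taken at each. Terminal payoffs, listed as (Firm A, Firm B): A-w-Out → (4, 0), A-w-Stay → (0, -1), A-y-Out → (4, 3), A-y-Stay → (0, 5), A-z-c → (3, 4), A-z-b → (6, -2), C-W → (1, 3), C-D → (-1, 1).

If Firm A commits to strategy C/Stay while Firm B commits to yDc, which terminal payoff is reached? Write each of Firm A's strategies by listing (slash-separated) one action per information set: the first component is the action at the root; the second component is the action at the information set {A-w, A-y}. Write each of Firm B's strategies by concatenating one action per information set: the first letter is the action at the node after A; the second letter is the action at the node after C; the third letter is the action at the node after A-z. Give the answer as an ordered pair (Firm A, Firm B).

(-1, 1)

Trace the play path from the root:
  Firm A plays C
  Firm B plays D at [C]
→ terminal payoff (-1, 1).
(Firm A's choice at the information set {A-w, A-y} is never reached on this path, so it doesn't affect the outcome.)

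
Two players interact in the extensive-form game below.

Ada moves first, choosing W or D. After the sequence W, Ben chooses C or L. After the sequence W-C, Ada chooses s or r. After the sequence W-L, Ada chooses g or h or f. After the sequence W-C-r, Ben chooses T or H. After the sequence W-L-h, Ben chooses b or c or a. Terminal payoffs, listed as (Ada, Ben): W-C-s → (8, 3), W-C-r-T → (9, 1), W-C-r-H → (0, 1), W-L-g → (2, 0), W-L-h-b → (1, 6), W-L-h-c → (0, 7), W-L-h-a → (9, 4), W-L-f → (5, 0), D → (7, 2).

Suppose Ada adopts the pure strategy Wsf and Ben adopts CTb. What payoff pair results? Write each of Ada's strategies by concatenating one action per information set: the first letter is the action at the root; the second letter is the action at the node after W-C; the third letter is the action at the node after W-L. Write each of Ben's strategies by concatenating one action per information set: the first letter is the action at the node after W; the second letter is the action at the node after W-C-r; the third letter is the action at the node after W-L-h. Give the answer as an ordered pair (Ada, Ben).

(8, 3)

Trace the play path from the root:
  Ada plays W
  Ben plays C at [W]
  Ada plays s at [W-C]
→ terminal payoff (8, 3).
(Ada's choice at the node after W-L is never reached on this path, so it doesn't affect the outcome.)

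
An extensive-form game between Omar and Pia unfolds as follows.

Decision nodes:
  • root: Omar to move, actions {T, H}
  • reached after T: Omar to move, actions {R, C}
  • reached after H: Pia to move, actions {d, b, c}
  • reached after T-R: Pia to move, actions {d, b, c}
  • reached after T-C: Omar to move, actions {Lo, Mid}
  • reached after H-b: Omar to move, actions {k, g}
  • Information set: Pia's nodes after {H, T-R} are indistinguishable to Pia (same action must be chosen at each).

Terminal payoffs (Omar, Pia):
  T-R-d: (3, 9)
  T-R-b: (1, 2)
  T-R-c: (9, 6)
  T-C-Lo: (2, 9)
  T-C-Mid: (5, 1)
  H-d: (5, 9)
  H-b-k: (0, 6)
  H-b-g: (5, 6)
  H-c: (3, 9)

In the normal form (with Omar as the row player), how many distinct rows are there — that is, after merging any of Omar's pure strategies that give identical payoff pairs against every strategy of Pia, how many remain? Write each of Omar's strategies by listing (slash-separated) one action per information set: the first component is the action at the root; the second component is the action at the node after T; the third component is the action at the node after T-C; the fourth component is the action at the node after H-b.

Omar has 16 pure strategies: T/R/Lo/k, T/R/Lo/g, T/R/Mid/k, T/R/Mid/g, T/C/Lo/k, T/C/Lo/g, T/C/Mid/k, T/C/Mid/g, H/R/Lo/k, H/R/Lo/g, H/R/Mid/k, H/R/Mid/g, H/C/Lo/k, H/C/Lo/g, H/C/Mid/k, H/C/Mid/g. Columns: d, b, c.
{T/R/Lo/k, T/R/Lo/g, T/R/Mid/k, T/R/Mid/g} → row (3,9) (1,2) (9,6)
{T/C/Lo/k, T/C/Lo/g} → row (2,9) (2,9) (2,9)
{T/C/Mid/k, T/C/Mid/g} → row (5,1) (5,1) (5,1)
{H/R/Lo/k, H/R/Mid/k, H/C/Lo/k, H/C/Mid/k} → row (5,9) (0,6) (3,9)
{H/R/Lo/g, H/R/Mid/g, H/C/Lo/g, H/C/Mid/g} → row (5,9) (5,6) (3,9)
That's 5 distinct rows out of 16 strategies.

5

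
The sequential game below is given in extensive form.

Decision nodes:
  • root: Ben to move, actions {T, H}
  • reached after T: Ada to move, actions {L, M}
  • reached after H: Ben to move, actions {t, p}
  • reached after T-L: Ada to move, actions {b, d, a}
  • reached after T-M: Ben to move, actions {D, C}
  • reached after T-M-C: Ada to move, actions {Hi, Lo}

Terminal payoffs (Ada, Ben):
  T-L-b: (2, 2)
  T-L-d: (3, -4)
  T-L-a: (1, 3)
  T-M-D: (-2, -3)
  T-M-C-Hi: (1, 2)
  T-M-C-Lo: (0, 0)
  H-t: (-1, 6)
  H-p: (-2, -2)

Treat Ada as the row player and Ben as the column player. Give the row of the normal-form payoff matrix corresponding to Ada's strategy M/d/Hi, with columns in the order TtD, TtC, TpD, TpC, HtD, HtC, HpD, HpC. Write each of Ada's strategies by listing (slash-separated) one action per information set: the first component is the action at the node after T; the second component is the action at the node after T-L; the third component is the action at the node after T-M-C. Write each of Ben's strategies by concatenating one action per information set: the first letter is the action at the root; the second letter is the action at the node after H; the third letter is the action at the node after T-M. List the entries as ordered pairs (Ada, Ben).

vs TtD: Ben plays T → Ada plays M at [T] → Ben plays D at [T-M] → (-2, -3)
vs TtC: Ben plays T → Ada plays M at [T] → Ben plays C at [T-M] → Ada plays Hi at [T-M-C] → (1, 2)
vs TpD: Ben plays T → Ada plays M at [T] → Ben plays D at [T-M] → (-2, -3)
vs TpC: Ben plays T → Ada plays M at [T] → Ben plays C at [T-M] → Ada plays Hi at [T-M-C] → (1, 2)
vs HtD: Ben plays H → Ben plays t at [H] → (-1, 6)
vs HtC: Ben plays H → Ben plays t at [H] → (-1, 6)
vs HpD: Ben plays H → Ben plays p at [H] → (-2, -2)
vs HpC: Ben plays H → Ben plays p at [H] → (-2, -2)

(-2,-3) (1,2) (-2,-3) (1,2) (-1,6) (-1,6) (-2,-2) (-2,-2)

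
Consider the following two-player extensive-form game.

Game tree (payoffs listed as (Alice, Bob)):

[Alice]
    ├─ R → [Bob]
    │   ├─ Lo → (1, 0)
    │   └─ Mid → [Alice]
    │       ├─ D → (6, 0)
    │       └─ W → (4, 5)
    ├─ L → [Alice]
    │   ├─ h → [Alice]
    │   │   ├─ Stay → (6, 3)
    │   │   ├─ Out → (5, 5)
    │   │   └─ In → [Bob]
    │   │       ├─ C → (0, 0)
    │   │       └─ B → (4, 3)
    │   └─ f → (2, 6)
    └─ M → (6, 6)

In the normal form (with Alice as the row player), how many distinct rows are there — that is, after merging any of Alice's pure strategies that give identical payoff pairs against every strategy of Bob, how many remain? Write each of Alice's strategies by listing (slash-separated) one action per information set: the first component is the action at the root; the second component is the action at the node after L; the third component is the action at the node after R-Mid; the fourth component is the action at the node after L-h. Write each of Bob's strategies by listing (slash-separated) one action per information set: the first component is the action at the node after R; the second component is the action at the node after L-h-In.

Alice has 36 pure strategies: R/h/D/Stay, R/h/D/Out, R/h/D/In, R/h/W/Stay, R/h/W/Out, R/h/W/In, R/f/D/Stay, R/f/D/Out, R/f/D/In, R/f/W/Stay, R/f/W/Out, R/f/W/In, L/h/D/Stay, L/h/D/Out, L/h/D/In, L/h/W/Stay, L/h/W/Out, L/h/W/In, L/f/D/Stay, L/f/D/Out, L/f/D/In, L/f/W/Stay, L/f/W/Out, L/f/W/In, M/h/D/Stay, M/h/D/Out, M/h/D/In, M/h/W/Stay, M/h/W/Out, M/h/W/In, M/f/D/Stay, M/f/D/Out, M/f/D/In, M/f/W/Stay, M/f/W/Out, M/f/W/In. Columns: Lo/C, Lo/B, Mid/C, Mid/B.
{R/h/D/Stay, R/h/D/Out, R/h/D/In, R/f/D/Stay, R/f/D/Out, R/f/D/In} → row (1,0) (1,0) (6,0) (6,0)
{R/h/W/Stay, R/h/W/Out, R/h/W/In, R/f/W/Stay, R/f/W/Out, R/f/W/In} → row (1,0) (1,0) (4,5) (4,5)
{L/h/D/Stay, L/h/W/Stay} → row (6,3) (6,3) (6,3) (6,3)
{L/h/D/Out, L/h/W/Out} → row (5,5) (5,5) (5,5) (5,5)
{L/h/D/In, L/h/W/In} → row (0,0) (4,3) (0,0) (4,3)
{L/f/D/Stay, L/f/D/Out, L/f/D/In, L/f/W/Stay, L/f/W/Out, L/f/W/In} → row (2,6) (2,6) (2,6) (2,6)
{M/h/D/Stay, M/h/D/Out, M/h/D/In, M/h/W/Stay, M/h/W/Out, M/h/W/In, M/f/D/Stay, M/f/D/Out, M/f/D/In, M/f/W/Stay, M/f/W/Out, M/f/W/In} → row (6,6) (6,6) (6,6) (6,6)
That's 7 distinct rows out of 36 strategies.

7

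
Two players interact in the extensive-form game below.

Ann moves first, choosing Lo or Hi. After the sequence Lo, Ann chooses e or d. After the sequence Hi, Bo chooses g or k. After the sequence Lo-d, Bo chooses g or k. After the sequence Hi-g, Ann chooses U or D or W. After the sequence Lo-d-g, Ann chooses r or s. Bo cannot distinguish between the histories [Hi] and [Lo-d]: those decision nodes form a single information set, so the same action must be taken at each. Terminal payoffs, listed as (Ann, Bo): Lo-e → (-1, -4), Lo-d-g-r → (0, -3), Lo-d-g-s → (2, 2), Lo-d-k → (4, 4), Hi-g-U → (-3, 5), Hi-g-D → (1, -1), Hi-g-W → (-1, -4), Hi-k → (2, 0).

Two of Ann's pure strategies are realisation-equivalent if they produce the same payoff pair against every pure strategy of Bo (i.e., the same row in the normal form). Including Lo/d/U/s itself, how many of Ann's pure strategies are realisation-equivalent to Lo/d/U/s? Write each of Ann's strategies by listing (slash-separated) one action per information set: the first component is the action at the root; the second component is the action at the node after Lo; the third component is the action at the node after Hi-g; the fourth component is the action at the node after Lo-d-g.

Row for Lo/d/U/s (columns g, k): (2,2) (4,4).
Under Lo/d/U/s, Ann's choice at the node after Hi-g can never be reached regardless of what Bo does, so varying those choices leaves every outcome unchanged.
Holding the reachable choices fixed and varying the unreachable one freely already gives 3 equivalent strategies.
No other strategy reproduces this row, so those 3 are the full class: Lo/d/U/s, Lo/d/D/s, Lo/d/W/s.

3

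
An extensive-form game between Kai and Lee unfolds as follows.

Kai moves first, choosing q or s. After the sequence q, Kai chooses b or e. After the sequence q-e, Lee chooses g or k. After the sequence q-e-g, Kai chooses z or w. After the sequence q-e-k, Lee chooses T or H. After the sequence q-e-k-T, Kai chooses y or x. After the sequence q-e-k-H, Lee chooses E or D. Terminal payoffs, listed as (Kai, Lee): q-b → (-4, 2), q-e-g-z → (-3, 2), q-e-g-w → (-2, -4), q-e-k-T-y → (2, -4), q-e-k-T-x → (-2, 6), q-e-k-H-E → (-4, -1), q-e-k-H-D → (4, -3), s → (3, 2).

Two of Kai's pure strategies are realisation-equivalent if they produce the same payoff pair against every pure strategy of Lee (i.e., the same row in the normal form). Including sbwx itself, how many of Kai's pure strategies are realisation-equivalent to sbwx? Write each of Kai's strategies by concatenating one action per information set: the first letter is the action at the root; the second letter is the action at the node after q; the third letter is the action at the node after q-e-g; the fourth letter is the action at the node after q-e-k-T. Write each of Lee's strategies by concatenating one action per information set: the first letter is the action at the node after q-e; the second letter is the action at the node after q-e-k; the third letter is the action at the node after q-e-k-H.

Row for sbwx (columns gTE, gTD, gHE, gHD, kTE, kTD, kHE, kHD): (3,2) (3,2) (3,2) (3,2) (3,2) (3,2) (3,2) (3,2).
Under sbwx, Kai's choice at the node after q and at the node after q-e-g and at the node after q-e-k-T can never be reached regardless of what Lee does, so varying those choices leaves every outcome unchanged.
Holding the reachable choices fixed and varying the unreachable ones freely already gives 2 × 2 × 2 = 8 equivalent strategies.
No other strategy reproduces this row, so those 8 are the full class: sbzy, sbzx, sbwy, sbwx, sezy, sezx, sewy, sewx.

8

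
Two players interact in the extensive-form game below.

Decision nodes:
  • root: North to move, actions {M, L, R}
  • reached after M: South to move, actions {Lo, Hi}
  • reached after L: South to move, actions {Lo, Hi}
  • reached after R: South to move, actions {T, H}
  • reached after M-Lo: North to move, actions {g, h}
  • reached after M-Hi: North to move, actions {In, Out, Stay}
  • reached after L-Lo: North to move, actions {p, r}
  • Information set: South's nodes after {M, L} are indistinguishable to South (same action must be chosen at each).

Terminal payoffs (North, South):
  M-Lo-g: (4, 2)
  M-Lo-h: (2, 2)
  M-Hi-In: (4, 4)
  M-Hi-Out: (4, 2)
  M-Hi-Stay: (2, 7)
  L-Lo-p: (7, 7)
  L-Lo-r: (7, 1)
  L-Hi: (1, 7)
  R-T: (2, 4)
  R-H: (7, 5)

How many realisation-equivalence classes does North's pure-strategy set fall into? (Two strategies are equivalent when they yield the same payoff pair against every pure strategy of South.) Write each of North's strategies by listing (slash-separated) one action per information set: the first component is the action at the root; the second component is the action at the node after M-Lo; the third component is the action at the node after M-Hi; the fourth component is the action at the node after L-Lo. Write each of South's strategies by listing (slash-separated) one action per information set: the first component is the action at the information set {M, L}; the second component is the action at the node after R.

9

North has 36 pure strategies: M/g/In/p, M/g/In/r, M/g/Out/p, M/g/Out/r, M/g/Stay/p, M/g/Stay/r, M/h/In/p, M/h/In/r, M/h/Out/p, M/h/Out/r, M/h/Stay/p, M/h/Stay/r, L/g/In/p, L/g/In/r, L/g/Out/p, L/g/Out/r, L/g/Stay/p, L/g/Stay/r, L/h/In/p, L/h/In/r, L/h/Out/p, L/h/Out/r, L/h/Stay/p, L/h/Stay/r, R/g/In/p, R/g/In/r, R/g/Out/p, R/g/Out/r, R/g/Stay/p, R/g/Stay/r, R/h/In/p, R/h/In/r, R/h/Out/p, R/h/Out/r, R/h/Stay/p, R/h/Stay/r. Columns: Lo/T, Lo/H, Hi/T, Hi/H.
{M/g/In/p, M/g/In/r} → row (4,2) (4,2) (4,4) (4,4)
{M/g/Out/p, M/g/Out/r} → row (4,2) (4,2) (4,2) (4,2)
{M/g/Stay/p, M/g/Stay/r} → row (4,2) (4,2) (2,7) (2,7)
{M/h/In/p, M/h/In/r} → row (2,2) (2,2) (4,4) (4,4)
{M/h/Out/p, M/h/Out/r} → row (2,2) (2,2) (4,2) (4,2)
{M/h/Stay/p, M/h/Stay/r} → row (2,2) (2,2) (2,7) (2,7)
{L/g/In/p, L/g/Out/p, L/g/Stay/p, L/h/In/p, L/h/Out/p, L/h/Stay/p} → row (7,7) (7,7) (1,7) (1,7)
{L/g/In/r, L/g/Out/r, L/g/Stay/r, L/h/In/r, L/h/Out/r, L/h/Stay/r} → row (7,1) (7,1) (1,7) (1,7)
{R/g/In/p, R/g/In/r, R/g/Out/p, R/g/Out/r, R/g/Stay/p, R/g/Stay/r, R/h/In/p, R/h/In/r, R/h/Out/p, R/h/Out/r, R/h/Stay/p, R/h/Stay/r} → row (2,4) (7,5) (2,4) (7,5)
That's 9 distinct rows out of 36 strategies.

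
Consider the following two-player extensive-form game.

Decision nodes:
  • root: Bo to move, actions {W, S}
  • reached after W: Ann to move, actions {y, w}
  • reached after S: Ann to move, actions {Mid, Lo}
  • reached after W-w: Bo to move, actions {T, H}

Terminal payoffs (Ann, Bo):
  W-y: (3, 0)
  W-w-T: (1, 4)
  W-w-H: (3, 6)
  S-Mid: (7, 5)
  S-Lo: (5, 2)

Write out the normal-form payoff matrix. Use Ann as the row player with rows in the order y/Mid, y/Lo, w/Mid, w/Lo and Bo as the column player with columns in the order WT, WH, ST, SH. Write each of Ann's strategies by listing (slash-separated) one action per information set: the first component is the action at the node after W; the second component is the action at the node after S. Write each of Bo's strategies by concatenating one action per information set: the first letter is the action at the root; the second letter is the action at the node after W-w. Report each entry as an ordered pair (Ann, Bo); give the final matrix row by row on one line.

y/Mid: (3,0) (3,0) (7,5) (7,5) | y/Lo: (3,0) (3,0) (5,2) (5,2) | w/Mid: (1,4) (3,6) (7,5) (7,5) | w/Lo: (1,4) (3,6) (5,2) (5,2)

            WT       WH       ST       SH
y/Mid    (3,0)    (3,0)    (7,5)    (7,5)
 y/Lo    (3,0)    (3,0)    (5,2)    (5,2)
w/Mid    (1,4)    (3,6)    (7,5)    (7,5)
 w/Lo    (1,4)    (3,6)    (5,2)    (5,2)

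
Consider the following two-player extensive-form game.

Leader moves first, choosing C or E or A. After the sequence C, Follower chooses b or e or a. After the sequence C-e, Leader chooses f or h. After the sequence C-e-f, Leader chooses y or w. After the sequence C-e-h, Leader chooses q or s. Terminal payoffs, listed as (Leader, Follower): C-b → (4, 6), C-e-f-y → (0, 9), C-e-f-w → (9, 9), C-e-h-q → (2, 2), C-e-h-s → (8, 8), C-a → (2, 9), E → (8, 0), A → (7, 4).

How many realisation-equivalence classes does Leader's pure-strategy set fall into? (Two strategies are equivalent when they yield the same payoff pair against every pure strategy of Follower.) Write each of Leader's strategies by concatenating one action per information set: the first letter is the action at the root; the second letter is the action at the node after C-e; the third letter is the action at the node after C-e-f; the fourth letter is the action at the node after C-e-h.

6

Leader has 24 pure strategies: Cfyq, Cfys, Cfwq, Cfws, Chyq, Chys, Chwq, Chws, Efyq, Efys, Efwq, Efws, Ehyq, Ehys, Ehwq, Ehws, Afyq, Afys, Afwq, Afws, Ahyq, Ahys, Ahwq, Ahws. Columns: b, e, a.
{Cfyq, Cfys} → row (4,6) (0,9) (2,9)
{Cfwq, Cfws} → row (4,6) (9,9) (2,9)
{Chyq, Chwq} → row (4,6) (2,2) (2,9)
{Chys, Chws} → row (4,6) (8,8) (2,9)
{Efyq, Efys, Efwq, Efws, Ehyq, Ehys, Ehwq, Ehws} → row (8,0) (8,0) (8,0)
{Afyq, Afys, Afwq, Afws, Ahyq, Ahys, Ahwq, Ahws} → row (7,4) (7,4) (7,4)
That's 6 distinct rows out of 24 strategies.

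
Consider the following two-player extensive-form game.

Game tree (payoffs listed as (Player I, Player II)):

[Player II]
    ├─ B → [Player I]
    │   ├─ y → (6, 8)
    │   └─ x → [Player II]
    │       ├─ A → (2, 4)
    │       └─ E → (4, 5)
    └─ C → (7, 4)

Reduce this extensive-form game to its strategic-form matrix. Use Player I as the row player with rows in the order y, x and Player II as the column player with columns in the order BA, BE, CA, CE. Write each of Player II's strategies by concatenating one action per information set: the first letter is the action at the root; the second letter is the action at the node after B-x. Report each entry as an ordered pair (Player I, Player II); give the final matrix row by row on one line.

           BA       BE       CA       CE
   y    (6,8)    (6,8)    (7,4)    (7,4)
   x    (2,4)    (4,5)    (7,4)    (7,4)

y: (6,8) (6,8) (7,4) (7,4) | x: (2,4) (4,5) (7,4) (7,4)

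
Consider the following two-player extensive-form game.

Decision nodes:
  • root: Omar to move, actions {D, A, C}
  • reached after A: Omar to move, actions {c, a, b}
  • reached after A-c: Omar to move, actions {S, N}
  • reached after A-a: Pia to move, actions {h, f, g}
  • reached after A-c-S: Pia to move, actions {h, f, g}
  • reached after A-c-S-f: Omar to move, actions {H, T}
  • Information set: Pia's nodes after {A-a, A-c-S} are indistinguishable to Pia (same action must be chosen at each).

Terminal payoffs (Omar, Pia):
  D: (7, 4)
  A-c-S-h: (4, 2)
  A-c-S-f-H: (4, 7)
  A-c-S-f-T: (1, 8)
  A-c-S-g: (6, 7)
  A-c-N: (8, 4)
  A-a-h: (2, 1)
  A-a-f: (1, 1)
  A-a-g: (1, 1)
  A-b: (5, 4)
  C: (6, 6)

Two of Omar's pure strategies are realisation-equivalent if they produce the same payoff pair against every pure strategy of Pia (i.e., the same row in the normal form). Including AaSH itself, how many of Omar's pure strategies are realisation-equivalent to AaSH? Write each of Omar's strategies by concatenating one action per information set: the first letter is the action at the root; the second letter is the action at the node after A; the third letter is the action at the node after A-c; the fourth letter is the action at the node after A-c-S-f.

4

Row for AaSH (columns h, f, g): (2,1) (1,1) (1,1).
Under AaSH, Omar's choice at the node after A-c and at the node after A-c-S-f can never be reached regardless of what Pia does, so varying those choices leaves every outcome unchanged.
Holding the reachable choices fixed and varying the unreachable ones freely already gives 2 × 2 = 4 equivalent strategies.
No other strategy reproduces this row, so those 4 are the full class: AaSH, AaST, AaNH, AaNT.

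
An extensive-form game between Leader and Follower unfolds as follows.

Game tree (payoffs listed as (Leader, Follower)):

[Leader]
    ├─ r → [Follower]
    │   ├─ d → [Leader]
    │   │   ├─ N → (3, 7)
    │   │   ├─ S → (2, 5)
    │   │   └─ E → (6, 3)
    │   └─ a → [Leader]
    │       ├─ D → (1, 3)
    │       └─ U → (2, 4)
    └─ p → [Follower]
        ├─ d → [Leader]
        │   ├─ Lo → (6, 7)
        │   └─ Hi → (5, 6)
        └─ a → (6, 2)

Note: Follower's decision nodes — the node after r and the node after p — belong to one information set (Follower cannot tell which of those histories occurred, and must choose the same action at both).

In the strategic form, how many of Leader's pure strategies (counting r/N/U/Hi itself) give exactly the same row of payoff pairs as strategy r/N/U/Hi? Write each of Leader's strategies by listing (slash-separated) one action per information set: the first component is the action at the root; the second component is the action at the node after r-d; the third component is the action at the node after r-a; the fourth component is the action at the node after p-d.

Row for r/N/U/Hi (columns d, a): (3,7) (2,4).
Under r/N/U/Hi, Leader's choice at the node after p-d can never be reached regardless of what Follower does, so varying those choices leaves every outcome unchanged.
Holding the reachable choices fixed and varying the unreachable one freely already gives 2 equivalent strategies.
No other strategy reproduces this row, so those 2 are the full class: r/N/U/Lo, r/N/U/Hi.

2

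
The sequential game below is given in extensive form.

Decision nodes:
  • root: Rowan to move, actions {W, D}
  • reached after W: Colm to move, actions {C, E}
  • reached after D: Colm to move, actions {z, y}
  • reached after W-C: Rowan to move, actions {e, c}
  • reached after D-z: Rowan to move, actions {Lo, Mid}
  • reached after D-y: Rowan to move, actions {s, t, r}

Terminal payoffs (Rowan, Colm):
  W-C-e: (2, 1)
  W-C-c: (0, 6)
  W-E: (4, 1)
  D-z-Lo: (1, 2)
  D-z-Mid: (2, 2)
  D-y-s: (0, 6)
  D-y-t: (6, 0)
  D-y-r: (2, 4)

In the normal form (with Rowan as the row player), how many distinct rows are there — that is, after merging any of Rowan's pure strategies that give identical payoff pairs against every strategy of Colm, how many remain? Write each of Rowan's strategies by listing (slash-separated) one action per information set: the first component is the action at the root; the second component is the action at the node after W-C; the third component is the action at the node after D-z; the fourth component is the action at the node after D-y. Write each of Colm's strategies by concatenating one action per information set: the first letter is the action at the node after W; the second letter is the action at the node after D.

Rowan has 24 pure strategies: W/e/Lo/s, W/e/Lo/t, W/e/Lo/r, W/e/Mid/s, W/e/Mid/t, W/e/Mid/r, W/c/Lo/s, W/c/Lo/t, W/c/Lo/r, W/c/Mid/s, W/c/Mid/t, W/c/Mid/r, D/e/Lo/s, D/e/Lo/t, D/e/Lo/r, D/e/Mid/s, D/e/Mid/t, D/e/Mid/r, D/c/Lo/s, D/c/Lo/t, D/c/Lo/r, D/c/Mid/s, D/c/Mid/t, D/c/Mid/r. Columns: Cz, Cy, Ez, Ey.
{W/e/Lo/s, W/e/Lo/t, W/e/Lo/r, W/e/Mid/s, W/e/Mid/t, W/e/Mid/r} → row (2,1) (2,1) (4,1) (4,1)
{W/c/Lo/s, W/c/Lo/t, W/c/Lo/r, W/c/Mid/s, W/c/Mid/t, W/c/Mid/r} → row (0,6) (0,6) (4,1) (4,1)
{D/e/Lo/s, D/c/Lo/s} → row (1,2) (0,6) (1,2) (0,6)
{D/e/Lo/t, D/c/Lo/t} → row (1,2) (6,0) (1,2) (6,0)
{D/e/Lo/r, D/c/Lo/r} → row (1,2) (2,4) (1,2) (2,4)
{D/e/Mid/s, D/c/Mid/s} → row (2,2) (0,6) (2,2) (0,6)
{D/e/Mid/t, D/c/Mid/t} → row (2,2) (6,0) (2,2) (6,0)
{D/e/Mid/r, D/c/Mid/r} → row (2,2) (2,4) (2,2) (2,4)
That's 8 distinct rows out of 24 strategies.

8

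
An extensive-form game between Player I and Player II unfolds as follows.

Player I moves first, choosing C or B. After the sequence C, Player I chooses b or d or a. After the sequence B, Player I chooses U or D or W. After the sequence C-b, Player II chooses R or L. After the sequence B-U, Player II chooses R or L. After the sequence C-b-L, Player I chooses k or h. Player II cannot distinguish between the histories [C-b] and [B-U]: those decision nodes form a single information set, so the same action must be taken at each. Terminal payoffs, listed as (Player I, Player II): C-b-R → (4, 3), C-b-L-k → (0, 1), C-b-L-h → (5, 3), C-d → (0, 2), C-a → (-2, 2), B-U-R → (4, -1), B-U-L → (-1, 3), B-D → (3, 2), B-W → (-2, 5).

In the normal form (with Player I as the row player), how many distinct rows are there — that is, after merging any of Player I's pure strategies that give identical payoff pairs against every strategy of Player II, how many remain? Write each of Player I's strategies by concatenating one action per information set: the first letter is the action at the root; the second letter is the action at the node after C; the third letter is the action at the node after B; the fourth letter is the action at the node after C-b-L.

Player I has 36 pure strategies: CbUk, CbUh, CbDk, CbDh, CbWk, CbWh, CdUk, CdUh, CdDk, CdDh, CdWk, CdWh, CaUk, CaUh, CaDk, CaDh, CaWk, CaWh, BbUk, BbUh, BbDk, BbDh, BbWk, BbWh, BdUk, BdUh, BdDk, BdDh, BdWk, BdWh, BaUk, BaUh, BaDk, BaDh, BaWk, BaWh. Columns: R, L.
{CbUk, CbDk, CbWk} → row (4,3) (0,1)
{CbUh, CbDh, CbWh} → row (4,3) (5,3)
{CdUk, CdUh, CdDk, CdDh, CdWk, CdWh} → row (0,2) (0,2)
{CaUk, CaUh, CaDk, CaDh, CaWk, CaWh} → row (-2,2) (-2,2)
{BbUk, BbUh, BdUk, BdUh, BaUk, BaUh} → row (4,-1) (-1,3)
{BbDk, BbDh, BdDk, BdDh, BaDk, BaDh} → row (3,2) (3,2)
{BbWk, BbWh, BdWk, BdWh, BaWk, BaWh} → row (-2,5) (-2,5)
That's 7 distinct rows out of 36 strategies.

7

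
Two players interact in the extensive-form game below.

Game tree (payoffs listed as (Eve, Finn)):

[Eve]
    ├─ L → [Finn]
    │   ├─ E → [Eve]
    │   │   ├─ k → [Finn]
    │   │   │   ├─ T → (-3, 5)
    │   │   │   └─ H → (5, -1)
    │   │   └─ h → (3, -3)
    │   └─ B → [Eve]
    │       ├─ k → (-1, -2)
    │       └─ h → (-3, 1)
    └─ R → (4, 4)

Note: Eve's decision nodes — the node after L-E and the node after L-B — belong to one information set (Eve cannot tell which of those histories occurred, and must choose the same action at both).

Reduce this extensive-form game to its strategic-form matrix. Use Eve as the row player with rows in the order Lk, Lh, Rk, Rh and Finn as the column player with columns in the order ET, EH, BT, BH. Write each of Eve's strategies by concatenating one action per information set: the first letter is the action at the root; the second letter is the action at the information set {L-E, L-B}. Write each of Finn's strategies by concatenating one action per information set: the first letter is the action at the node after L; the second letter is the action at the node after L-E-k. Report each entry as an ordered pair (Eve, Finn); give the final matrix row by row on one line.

           ET       EH       BT       BH
  Lk   (-3,5)   (5,-1)  (-1,-2)  (-1,-2)
  Lh   (3,-3)   (3,-3)   (-3,1)   (-3,1)
  Rk    (4,4)    (4,4)    (4,4)    (4,4)
  Rh    (4,4)    (4,4)    (4,4)    (4,4)

Lk: (-3,5) (5,-1) (-1,-2) (-1,-2) | Lh: (3,-3) (3,-3) (-3,1) (-3,1) | Rk: (4,4) (4,4) (4,4) (4,4) | Rh: (4,4) (4,4) (4,4) (4,4)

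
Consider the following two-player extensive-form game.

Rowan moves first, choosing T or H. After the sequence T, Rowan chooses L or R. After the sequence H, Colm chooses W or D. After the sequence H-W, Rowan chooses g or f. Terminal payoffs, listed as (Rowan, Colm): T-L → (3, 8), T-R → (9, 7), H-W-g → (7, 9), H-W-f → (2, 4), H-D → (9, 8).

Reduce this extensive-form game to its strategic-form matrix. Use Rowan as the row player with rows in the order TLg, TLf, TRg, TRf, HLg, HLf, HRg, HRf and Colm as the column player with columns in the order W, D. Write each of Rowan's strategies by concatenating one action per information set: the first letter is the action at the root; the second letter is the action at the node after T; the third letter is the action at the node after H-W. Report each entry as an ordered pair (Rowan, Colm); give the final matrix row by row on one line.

TLg: (3,8) (3,8) | TLf: (3,8) (3,8) | TRg: (9,7) (9,7) | TRf: (9,7) (9,7) | HLg: (7,9) (9,8) | HLf: (2,4) (9,8) | HRg: (7,9) (9,8) | HRf: (2,4) (9,8)

Row TLg: W→(3,8), D→(3,8)
Row TLf: W→(3,8), D→(3,8)
Row TRg: W→(9,7), D→(9,7)
Row TRf: W→(9,7), D→(9,7)
Row HLg: W→(7,9), D→(9,8)
Row HLf: W→(2,4), D→(9,8)
Row HRg: W→(7,9), D→(9,8)
Row HRf: W→(2,4), D→(9,8)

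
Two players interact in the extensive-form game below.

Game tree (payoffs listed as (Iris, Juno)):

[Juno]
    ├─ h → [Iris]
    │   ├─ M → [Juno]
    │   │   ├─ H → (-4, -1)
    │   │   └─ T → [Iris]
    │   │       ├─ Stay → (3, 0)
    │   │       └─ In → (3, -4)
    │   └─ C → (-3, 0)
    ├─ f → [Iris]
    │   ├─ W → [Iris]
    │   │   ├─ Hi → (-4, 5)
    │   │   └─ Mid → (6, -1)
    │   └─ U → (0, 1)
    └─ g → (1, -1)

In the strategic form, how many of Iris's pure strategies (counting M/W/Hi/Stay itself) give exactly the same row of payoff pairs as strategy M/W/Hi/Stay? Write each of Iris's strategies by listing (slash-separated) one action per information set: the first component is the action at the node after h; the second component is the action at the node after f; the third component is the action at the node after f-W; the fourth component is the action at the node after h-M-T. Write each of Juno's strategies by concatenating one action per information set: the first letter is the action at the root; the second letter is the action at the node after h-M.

1

Row for M/W/Hi/Stay (columns hH, hT, fH, fT, gH, gT): (-4,-1) (3,0) (-4,5) (-4,5) (1,-1) (1,-1).
Every one of Iris's information sets is on the play path for some reply by Juno when Iris follows M/W/Hi/Stay.
Changing the action at any of them therefore changes at least one column, so only M/W/Hi/Stay itself gives this row.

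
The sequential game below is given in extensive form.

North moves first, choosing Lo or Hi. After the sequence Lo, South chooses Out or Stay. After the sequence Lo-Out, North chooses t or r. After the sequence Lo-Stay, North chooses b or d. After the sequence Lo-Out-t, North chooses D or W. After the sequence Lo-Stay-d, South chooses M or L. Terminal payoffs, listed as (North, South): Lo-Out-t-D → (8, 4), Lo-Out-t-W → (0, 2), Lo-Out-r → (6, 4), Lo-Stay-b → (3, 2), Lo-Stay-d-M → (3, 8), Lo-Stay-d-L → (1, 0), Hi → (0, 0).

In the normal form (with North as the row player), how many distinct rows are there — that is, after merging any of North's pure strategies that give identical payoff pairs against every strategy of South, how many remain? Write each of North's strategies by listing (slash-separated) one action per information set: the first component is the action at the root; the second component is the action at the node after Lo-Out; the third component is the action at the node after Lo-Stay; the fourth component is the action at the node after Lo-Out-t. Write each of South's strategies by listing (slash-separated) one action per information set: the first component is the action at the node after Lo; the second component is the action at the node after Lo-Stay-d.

7

North has 16 pure strategies: Lo/t/b/D, Lo/t/b/W, Lo/t/d/D, Lo/t/d/W, Lo/r/b/D, Lo/r/b/W, Lo/r/d/D, Lo/r/d/W, Hi/t/b/D, Hi/t/b/W, Hi/t/d/D, Hi/t/d/W, Hi/r/b/D, Hi/r/b/W, Hi/r/d/D, Hi/r/d/W. Columns: Out/M, Out/L, Stay/M, Stay/L.
{Lo/t/b/D} → row (8,4) (8,4) (3,2) (3,2)
{Lo/t/b/W} → row (0,2) (0,2) (3,2) (3,2)
{Lo/t/d/D} → row (8,4) (8,4) (3,8) (1,0)
{Lo/t/d/W} → row (0,2) (0,2) (3,8) (1,0)
{Lo/r/b/D, Lo/r/b/W} → row (6,4) (6,4) (3,2) (3,2)
{Lo/r/d/D, Lo/r/d/W} → row (6,4) (6,4) (3,8) (1,0)
{Hi/t/b/D, Hi/t/b/W, Hi/t/d/D, Hi/t/d/W, Hi/r/b/D, Hi/r/b/W, Hi/r/d/D, Hi/r/d/W} → row (0,0) (0,0) (0,0) (0,0)
That's 7 distinct rows out of 16 strategies.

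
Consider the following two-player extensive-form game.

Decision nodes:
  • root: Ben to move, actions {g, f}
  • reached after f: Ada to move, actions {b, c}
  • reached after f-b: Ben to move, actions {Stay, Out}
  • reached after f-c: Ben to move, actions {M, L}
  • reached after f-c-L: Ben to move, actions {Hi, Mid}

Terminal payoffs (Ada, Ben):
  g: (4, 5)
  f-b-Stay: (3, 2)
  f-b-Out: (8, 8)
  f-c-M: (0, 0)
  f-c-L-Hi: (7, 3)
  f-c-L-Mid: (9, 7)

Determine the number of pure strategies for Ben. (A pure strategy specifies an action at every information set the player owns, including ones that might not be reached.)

Ben owns the root with actions {g, f} — two choices.
Ben owns the node after f-b with actions {Stay, Out} — two choices.
Ben owns the node after f-c with actions {M, L} — two choices.
Ben owns the node after f-c-L with actions {Hi, Mid} — two choices.
A pure strategy fixes one action at each information set independently, so the count is the product 2 × 2 × 2 × 2 = 16.
(For reference, Ada has 2 pure strategies, giving a 16×2 normal-form matrix.)

16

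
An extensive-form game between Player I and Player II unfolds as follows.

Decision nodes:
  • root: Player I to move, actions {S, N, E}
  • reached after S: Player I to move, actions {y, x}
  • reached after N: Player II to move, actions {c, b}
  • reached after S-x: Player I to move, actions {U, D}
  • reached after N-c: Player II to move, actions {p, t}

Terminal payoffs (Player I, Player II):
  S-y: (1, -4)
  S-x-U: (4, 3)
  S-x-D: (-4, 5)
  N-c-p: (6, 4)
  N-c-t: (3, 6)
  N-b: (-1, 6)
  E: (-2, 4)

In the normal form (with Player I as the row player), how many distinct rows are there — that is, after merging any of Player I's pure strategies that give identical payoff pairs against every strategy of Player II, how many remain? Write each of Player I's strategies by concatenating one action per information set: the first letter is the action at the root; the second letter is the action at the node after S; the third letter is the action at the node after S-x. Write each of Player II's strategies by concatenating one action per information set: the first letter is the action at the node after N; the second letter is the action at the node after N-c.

5

Player I has 12 pure strategies: SyU, SyD, SxU, SxD, NyU, NyD, NxU, NxD, EyU, EyD, ExU, ExD. Columns: cp, ct, bp, bt.
{SyU, SyD} → row (1,-4) (1,-4) (1,-4) (1,-4)
{SxU} → row (4,3) (4,3) (4,3) (4,3)
{SxD} → row (-4,5) (-4,5) (-4,5) (-4,5)
{NyU, NyD, NxU, NxD} → row (6,4) (3,6) (-1,6) (-1,6)
{EyU, EyD, ExU, ExD} → row (-2,4) (-2,4) (-2,4) (-2,4)
That's 5 distinct rows out of 12 strategies.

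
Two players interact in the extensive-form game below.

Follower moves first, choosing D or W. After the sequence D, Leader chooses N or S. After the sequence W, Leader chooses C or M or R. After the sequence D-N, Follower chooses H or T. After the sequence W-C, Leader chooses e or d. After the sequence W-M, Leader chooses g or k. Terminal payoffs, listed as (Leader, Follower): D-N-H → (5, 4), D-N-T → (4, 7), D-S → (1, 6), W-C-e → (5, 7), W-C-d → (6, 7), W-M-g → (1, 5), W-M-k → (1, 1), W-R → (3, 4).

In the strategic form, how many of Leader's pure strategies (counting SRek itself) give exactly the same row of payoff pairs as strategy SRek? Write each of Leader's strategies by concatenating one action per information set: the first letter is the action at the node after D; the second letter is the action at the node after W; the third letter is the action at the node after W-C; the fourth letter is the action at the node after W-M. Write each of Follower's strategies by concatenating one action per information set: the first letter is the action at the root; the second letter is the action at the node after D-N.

Row for SRek (columns DH, DT, WH, WT): (1,6) (1,6) (3,4) (3,4).
Under SRek, Leader's choice at the node after W-C and at the node after W-M can never be reached regardless of what Follower does, so varying those choices leaves every outcome unchanged.
Holding the reachable choices fixed and varying the unreachable ones freely already gives 2 × 2 = 4 equivalent strategies.
No other strategy reproduces this row, so those 4 are the full class: SReg, SRek, SRdg, SRdk.

4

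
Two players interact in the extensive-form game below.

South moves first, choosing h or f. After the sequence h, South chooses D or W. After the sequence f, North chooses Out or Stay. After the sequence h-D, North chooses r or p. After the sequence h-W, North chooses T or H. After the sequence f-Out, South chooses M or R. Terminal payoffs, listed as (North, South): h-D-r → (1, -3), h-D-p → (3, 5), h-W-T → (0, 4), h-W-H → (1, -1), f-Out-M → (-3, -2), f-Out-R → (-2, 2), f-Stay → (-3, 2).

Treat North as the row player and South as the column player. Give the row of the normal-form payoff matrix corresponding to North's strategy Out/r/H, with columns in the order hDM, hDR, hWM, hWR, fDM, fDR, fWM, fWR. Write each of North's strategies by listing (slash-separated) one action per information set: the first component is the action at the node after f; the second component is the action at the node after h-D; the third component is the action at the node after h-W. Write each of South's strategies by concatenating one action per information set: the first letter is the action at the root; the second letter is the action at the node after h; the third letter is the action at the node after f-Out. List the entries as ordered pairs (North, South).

vs hDM: South plays h → South plays D at [h] → North plays r at [h-D] → (1, -3)
vs hDR: South plays h → South plays D at [h] → North plays r at [h-D] → (1, -3)
vs hWM: South plays h → South plays W at [h] → North plays H at [h-W] → (1, -1)
vs hWR: South plays h → South plays W at [h] → North plays H at [h-W] → (1, -1)
vs fDM: South plays f → North plays Out at [f] → South plays M at [f-Out] → (-3, -2)
vs fDR: South plays f → North plays Out at [f] → South plays R at [f-Out] → (-2, 2)
vs fWM: South plays f → North plays Out at [f] → South plays M at [f-Out] → (-3, -2)
vs fWR: South plays f → North plays Out at [f] → South plays R at [f-Out] → (-2, 2)

(1,-3) (1,-3) (1,-1) (1,-1) (-3,-2) (-2,2) (-3,-2) (-2,2)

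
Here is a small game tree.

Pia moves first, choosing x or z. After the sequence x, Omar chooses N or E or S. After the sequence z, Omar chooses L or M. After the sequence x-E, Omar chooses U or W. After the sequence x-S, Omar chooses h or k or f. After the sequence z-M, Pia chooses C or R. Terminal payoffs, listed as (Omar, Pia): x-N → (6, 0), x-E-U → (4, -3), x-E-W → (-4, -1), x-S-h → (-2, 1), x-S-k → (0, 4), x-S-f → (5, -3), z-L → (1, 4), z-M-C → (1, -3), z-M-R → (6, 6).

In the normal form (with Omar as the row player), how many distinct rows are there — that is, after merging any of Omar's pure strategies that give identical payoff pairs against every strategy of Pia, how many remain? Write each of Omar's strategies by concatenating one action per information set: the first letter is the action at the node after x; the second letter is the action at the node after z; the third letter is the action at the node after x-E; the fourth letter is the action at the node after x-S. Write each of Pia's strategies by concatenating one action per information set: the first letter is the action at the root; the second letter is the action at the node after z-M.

Omar has 36 pure strategies: NLUh, NLUk, NLUf, NLWh, NLWk, NLWf, NMUh, NMUk, NMUf, NMWh, NMWk, NMWf, ELUh, ELUk, ELUf, ELWh, ELWk, ELWf, EMUh, EMUk, EMUf, EMWh, EMWk, EMWf, SLUh, SLUk, SLUf, SLWh, SLWk, SLWf, SMUh, SMUk, SMUf, SMWh, SMWk, SMWf. Columns: xC, xR, zC, zR.
{NLUh, NLUk, NLUf, NLWh, NLWk, NLWf} → row (6,0) (6,0) (1,4) (1,4)
{NMUh, NMUk, NMUf, NMWh, NMWk, NMWf} → row (6,0) (6,0) (1,-3) (6,6)
{ELUh, ELUk, ELUf} → row (4,-3) (4,-3) (1,4) (1,4)
{ELWh, ELWk, ELWf} → row (-4,-1) (-4,-1) (1,4) (1,4)
{EMUh, EMUk, EMUf} → row (4,-3) (4,-3) (1,-3) (6,6)
{EMWh, EMWk, EMWf} → row (-4,-1) (-4,-1) (1,-3) (6,6)
{SLUh, SLWh} → row (-2,1) (-2,1) (1,4) (1,4)
{SLUk, SLWk} → row (0,4) (0,4) (1,4) (1,4)
{SLUf, SLWf} → row (5,-3) (5,-3) (1,4) (1,4)
{SMUh, SMWh} → row (-2,1) (-2,1) (1,-3) (6,6)
{SMUk, SMWk} → row (0,4) (0,4) (1,-3) (6,6)
{SMUf, SMWf} → row (5,-3) (5,-3) (1,-3) (6,6)
That's 12 distinct rows out of 36 strategies.

12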